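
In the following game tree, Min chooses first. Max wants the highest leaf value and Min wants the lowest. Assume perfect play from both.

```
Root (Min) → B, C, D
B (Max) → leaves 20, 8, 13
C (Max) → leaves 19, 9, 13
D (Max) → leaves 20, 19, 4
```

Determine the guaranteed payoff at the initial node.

19

B (Max): max(20, 8, 13) = 20
C (Max): max(19, 9, 13) = 19
D (Max): max(20, 19, 4) = 20
Root (Min): min(20, 19, 20) = 19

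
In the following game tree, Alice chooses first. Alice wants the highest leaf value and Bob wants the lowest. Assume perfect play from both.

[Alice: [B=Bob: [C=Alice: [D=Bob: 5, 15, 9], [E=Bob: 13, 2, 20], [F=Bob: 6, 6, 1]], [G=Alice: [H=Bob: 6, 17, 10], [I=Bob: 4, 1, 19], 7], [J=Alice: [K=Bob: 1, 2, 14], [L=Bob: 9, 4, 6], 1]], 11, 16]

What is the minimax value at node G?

H: min(6, 17, 10) = 6
I: min(4, 1, 19) = 1
G: max(6, 1, 7) = 7

7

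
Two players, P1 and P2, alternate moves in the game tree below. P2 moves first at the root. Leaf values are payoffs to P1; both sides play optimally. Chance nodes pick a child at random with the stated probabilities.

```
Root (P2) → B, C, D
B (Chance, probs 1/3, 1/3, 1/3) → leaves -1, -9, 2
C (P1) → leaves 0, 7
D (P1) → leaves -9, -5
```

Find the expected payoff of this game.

-5

B (Chance): 1/3·-1 + 1/3·-9 + 1/3·2 = -2.67
C (P1): max(0, 7) = 7
D (P1): max(-9, -5) = -5
Root (P2): min(-2.67, 7, -5) = -5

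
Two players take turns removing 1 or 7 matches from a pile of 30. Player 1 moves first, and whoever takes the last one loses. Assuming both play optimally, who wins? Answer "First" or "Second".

First

Positions where the player to move wins (W) vs loses (L):
i:   0  1  2  3  4  5  6  7  8  9 10 11 12 13 14 15 16 17 18 19 20 21 22 23 24 25 26 27 28 29 30
     W  L  W  L  W  L  W  L  W  L  W  L  W  L  W  L  W  L  W  L  W  L  W  L  W  L  W  L  W  L  W
Position 30 is W, so the first player wins.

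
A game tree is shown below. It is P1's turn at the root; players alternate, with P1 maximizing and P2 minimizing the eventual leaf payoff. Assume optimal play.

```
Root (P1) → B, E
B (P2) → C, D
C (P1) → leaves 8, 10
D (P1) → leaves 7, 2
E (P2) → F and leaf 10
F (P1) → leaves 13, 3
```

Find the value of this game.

10

C (P1): max(8, 10) = 10
D (P1): max(7, 2) = 7
B (P2): min(10, 7) = 7
F (P1): max(13, 3) = 13
E (P2): min(13, 10) = 10
Root (P1): max(7, 10) = 10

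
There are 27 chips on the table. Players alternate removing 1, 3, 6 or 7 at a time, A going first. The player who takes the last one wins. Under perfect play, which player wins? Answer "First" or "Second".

First

Positions where the player to move wins (W) vs loses (L):
i:   0  1  2  3  4  5  6  7  8  9 10 11 12 13 14 15 16 17 18 19 20 21 22 23 24 25 26 27
     L  W  L  W  L  W  W  W  W  W  W  W  L  W  L  W  L  W  W  W  W  W  W  W  L  W  L  W
Position 27 is W, so the first player wins.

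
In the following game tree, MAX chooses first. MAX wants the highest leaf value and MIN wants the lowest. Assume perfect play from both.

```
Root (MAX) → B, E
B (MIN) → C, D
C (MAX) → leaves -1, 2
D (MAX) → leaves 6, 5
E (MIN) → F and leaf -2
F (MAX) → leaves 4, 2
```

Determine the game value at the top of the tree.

2

C (MAX): max(-1, 2) = 2
D (MAX): max(6, 5) = 6
B (MIN): min(2, 6) = 2
F (MAX): max(4, 2) = 4
E (MIN): min(4, -2) = -2
Root (MAX): max(2, -2) = 2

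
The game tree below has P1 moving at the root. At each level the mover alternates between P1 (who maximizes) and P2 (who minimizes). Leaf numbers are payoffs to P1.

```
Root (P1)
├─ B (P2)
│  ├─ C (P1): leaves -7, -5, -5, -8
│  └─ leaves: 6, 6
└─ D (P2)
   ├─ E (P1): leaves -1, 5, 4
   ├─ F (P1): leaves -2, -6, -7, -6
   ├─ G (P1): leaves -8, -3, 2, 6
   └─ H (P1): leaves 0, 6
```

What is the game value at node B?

-5

C: max(-7, -5, -5, -8) = -5
B: min(-5, 6, 6) = -5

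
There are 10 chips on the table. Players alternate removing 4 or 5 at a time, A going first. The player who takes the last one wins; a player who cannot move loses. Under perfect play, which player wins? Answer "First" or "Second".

Second

Mark each pile size as W (mover wins) or L (mover loses):
i:   0  1  2  3  4  5  6  7  8  9 10
     L  L  L  L  W  W  W  W  W  L  L
Position 10 is L, so the second player wins.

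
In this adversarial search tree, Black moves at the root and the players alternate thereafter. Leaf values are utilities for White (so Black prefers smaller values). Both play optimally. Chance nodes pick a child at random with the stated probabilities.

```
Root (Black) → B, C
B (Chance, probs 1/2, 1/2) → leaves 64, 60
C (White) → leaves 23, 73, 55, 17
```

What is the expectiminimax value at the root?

62

B (Chance): 1/2·64 + 1/2·60 = 62
C (White): max(23, 73, 55, 17) = 73
Root (Black): min(62, 73) = 62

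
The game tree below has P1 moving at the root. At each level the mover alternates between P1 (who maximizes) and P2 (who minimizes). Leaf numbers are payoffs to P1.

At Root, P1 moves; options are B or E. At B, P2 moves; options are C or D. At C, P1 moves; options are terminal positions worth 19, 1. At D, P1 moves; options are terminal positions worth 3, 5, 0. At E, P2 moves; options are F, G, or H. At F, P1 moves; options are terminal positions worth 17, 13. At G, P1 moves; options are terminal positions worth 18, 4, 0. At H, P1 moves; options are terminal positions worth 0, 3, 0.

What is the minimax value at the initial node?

5

C (P1): max(19, 1) = 19
D (P1): max(3, 5, 0) = 5
B (P2): min(19, 5) = 5
F (P1): max(17, 13) = 17
G (P1): max(18, 4, 0) = 18
H (P1): max(0, 3, 0) = 3
E (P2): min(17, 18, 3) = 3
Root (P1): max(5, 3) = 5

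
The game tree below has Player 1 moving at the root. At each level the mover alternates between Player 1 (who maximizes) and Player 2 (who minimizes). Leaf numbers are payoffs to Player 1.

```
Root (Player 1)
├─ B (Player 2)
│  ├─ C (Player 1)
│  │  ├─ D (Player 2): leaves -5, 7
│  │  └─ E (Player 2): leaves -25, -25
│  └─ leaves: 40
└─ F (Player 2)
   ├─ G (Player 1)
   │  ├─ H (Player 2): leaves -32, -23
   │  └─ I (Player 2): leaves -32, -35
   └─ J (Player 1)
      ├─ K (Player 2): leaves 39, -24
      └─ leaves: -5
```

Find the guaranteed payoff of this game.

-5

D (Player 2): min(-5, 7) = -5
E (Player 2): min(-25, -25) = -25
C (Player 1): max(-5, -25) = -5
B (Player 2): min(-5, 40) = -5
H (Player 2): min(-32, -23) = -32
I (Player 2): min(-32, -35) = -35
G (Player 1): max(-32, -35) = -32
K (Player 2): min(39, -24) = -24
J (Player 1): max(-24, -5) = -5
F (Player 2): min(-32, -5) = -32
Root (Player 1): max(-5, -32) = -5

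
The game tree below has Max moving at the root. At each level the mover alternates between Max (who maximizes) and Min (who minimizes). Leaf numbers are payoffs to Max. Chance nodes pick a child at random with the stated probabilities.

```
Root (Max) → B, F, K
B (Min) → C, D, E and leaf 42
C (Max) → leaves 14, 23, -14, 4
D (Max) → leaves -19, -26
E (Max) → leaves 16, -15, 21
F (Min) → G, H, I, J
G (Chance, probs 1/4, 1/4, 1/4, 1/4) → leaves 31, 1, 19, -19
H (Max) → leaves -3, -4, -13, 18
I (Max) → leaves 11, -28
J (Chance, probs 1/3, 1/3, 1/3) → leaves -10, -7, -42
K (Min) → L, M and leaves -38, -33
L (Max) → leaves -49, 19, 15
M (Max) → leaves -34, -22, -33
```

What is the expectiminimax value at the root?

C (Max): max(14, 23, -14, 4) = 23
D (Max): max(-19, -26) = -19
E (Max): max(16, -15, 21) = 21
B (Min): min(23, -19, 21, 42) = -19
G (Chance): 1/4·31 + 1/4·1 + 1/4·19 + 1/4·-19 = 8
H (Max): max(-3, -4, -13, 18) = 18
I (Max): max(11, -28) = 11
J (Chance): 1/3·-10 + 1/3·-7 + 1/3·-42 = -19.67
F (Min): min(8, 18, 11, -19.67) = -19.67
L (Max): max(-49, 19, 15) = 19
M (Max): max(-34, -22, -33) = -22
K (Min): min(19, -22, -38, -33) = -38
Root (Max): max(-19, -19.67, -38) = -19

-19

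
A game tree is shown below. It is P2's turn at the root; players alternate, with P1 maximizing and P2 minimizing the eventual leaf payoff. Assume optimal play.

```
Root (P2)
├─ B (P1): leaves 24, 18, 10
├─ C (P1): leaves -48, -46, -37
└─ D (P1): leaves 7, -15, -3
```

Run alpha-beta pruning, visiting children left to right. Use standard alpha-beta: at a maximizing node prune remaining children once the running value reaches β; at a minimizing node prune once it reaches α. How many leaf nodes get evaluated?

7

B [α=-∞,β=+∞]: v=24
C [α=-∞,β=24]: v=-37
D [α=-∞,β=-37]: v=7 after child 1 ≥ β → β-cutoff, skip 2
Root [α=-∞,β=+∞]: v=-37
Leaves evaluated: 7 of 9.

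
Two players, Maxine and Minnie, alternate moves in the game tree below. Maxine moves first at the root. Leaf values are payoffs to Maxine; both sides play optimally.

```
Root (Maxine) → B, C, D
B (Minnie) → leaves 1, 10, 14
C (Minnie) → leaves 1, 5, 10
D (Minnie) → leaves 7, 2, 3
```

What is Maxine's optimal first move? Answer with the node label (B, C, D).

D

B (Minnie): min(1, 10, 14) = 1
C (Minnie): min(1, 5, 10) = 1
D (Minnie): min(7, 2, 3) = 2
Root (Maxine): max(1, 1, 2) = 2
Maxine picks the child with the highest value: D (value 2).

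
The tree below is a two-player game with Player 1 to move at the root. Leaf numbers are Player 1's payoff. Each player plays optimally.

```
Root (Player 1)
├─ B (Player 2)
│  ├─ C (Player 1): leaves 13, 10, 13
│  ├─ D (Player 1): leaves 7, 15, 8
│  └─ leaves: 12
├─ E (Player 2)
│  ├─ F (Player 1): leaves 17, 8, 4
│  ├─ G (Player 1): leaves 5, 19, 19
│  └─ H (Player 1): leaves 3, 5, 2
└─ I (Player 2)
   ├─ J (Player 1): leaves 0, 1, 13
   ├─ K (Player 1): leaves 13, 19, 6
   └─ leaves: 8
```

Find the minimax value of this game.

C (Player 1): max(13, 10, 13) = 13
D (Player 1): max(7, 15, 8) = 15
B (Player 2): min(13, 15, 12) = 12
F (Player 1): max(17, 8, 4) = 17
G (Player 1): max(5, 19, 19) = 19
H (Player 1): max(3, 5, 2) = 5
E (Player 2): min(17, 19, 5) = 5
J (Player 1): max(0, 1, 13) = 13
K (Player 1): max(13, 19, 6) = 19
I (Player 2): min(13, 19, 8) = 8
Root (Player 1): max(12, 5, 8) = 12

12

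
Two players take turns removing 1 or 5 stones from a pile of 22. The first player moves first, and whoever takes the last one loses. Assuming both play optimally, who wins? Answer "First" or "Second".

First

i:   0  1  2  3  4  5  6  7  8  9 10 11 12 13 14 15 16 17 18 19 20 21 22
     W  L  W  L  W  L  W  L  W  L  W  L  W  L  W  L  W  L  W  L  W  L  W
Position 22 is W, so the first player wins.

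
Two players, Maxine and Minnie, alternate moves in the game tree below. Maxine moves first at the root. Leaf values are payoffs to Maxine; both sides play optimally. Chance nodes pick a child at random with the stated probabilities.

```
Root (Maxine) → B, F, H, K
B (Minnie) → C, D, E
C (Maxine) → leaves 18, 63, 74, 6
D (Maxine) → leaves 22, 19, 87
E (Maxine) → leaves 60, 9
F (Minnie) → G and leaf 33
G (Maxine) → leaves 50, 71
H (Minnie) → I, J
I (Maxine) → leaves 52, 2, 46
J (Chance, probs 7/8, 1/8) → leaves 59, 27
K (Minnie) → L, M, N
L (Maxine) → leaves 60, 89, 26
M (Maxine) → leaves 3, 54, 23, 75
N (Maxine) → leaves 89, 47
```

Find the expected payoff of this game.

75

C (Maxine): max(18, 63, 74, 6) = 74
D (Maxine): max(22, 19, 87) = 87
E (Maxine): max(60, 9) = 60
B (Minnie): min(74, 87, 60) = 60
G (Maxine): max(50, 71) = 71
F (Minnie): min(71, 33) = 33
I (Maxine): max(52, 2, 46) = 52
J (Chance): 7/8·59 + 1/8·27 = 55
H (Minnie): min(52, 55) = 52
L (Maxine): max(60, 89, 26) = 89
M (Maxine): max(3, 54, 23, 75) = 75
N (Maxine): max(89, 47) = 89
K (Minnie): min(89, 75, 89) = 75
Root (Maxine): max(60, 33, 52, 75) = 75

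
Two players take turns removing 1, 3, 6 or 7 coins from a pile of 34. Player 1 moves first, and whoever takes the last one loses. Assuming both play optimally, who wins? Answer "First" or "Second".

Mark each pile size as W (mover wins) or L (mover loses):
i:   0  1  2  3  4  5  6  7  8  9 10 11 12 13 14 15 16 17 18 19 20 21 22 23 24 25 26 27 28 29 30 31 32 33 34
     W  L  W  L  W  L  W  W  W  W  W  W  W  L  W  L  W  L  W  W  W  W  W  W  W  L  W  L  W  L  W  W  W  W  W
Position 34 is W, so the first player wins.

First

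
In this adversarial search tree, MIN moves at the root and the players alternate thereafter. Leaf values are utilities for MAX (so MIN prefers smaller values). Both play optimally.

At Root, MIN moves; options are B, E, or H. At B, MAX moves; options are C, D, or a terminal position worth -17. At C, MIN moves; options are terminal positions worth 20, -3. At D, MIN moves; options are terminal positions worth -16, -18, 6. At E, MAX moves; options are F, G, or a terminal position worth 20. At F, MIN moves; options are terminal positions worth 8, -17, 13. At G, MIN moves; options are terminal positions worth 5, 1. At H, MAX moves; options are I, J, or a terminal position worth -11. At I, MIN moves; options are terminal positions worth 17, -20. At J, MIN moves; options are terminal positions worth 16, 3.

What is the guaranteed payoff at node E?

F: min(8, -17, 13) = -17
G: min(5, 1) = 1
E: max(-17, 1, 20) = 20

20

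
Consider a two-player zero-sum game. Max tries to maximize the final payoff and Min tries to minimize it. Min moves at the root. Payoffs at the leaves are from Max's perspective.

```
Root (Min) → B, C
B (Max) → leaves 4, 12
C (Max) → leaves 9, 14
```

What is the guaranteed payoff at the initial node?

B (Max): max(4, 12) = 12
C (Max): max(9, 14) = 14
Root (Min): min(12, 14) = 12

12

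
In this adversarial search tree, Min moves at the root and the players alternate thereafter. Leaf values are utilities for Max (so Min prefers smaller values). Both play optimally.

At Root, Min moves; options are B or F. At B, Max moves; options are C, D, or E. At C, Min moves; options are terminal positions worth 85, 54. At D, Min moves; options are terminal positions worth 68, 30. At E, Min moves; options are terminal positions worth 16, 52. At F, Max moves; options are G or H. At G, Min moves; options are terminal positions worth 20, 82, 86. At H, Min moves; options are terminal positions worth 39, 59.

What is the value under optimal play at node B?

C: min(85, 54) = 54
D: min(68, 30) = 30
E: min(16, 52) = 16
B: max(54, 30, 16) = 54

54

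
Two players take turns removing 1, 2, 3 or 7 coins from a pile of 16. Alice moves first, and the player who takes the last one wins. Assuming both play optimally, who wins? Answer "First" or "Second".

Second

W/L table (W = player to move can force a win):
i:   0  1  2  3  4  5  6  7  8  9 10 11 12 13 14 15 16
     L  W  W  W  L  W  W  W  L  W  W  W  L  W  W  W  L
Position 16 is L, so the second player wins.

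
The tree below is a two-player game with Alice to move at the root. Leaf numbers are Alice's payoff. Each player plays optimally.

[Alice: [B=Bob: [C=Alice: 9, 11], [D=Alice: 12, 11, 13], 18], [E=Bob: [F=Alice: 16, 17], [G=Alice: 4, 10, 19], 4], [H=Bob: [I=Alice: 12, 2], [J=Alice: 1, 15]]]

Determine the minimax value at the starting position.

C (Alice): max(9, 11) = 11
D (Alice): max(12, 11, 13) = 13
B (Bob): min(11, 13, 18) = 11
F (Alice): max(16, 17) = 17
G (Alice): max(4, 10, 19) = 19
E (Bob): min(17, 19, 4) = 4
I (Alice): max(12, 2) = 12
J (Alice): max(1, 15) = 15
H (Bob): min(12, 15) = 12
Root (Alice): max(11, 4, 12) = 12

12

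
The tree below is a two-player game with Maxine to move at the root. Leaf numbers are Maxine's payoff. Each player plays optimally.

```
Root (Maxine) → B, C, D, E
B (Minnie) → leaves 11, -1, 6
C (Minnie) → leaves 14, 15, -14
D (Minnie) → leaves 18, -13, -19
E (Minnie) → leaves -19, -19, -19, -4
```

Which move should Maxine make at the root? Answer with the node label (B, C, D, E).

B

B (Minnie): min(11, -1, 6) = -1
C (Minnie): min(14, 15, -14) = -14
D (Minnie): min(18, -13, -19) = -19
E (Minnie): min(-19, -19, -19, -4) = -19
Root (Maxine): max(-1, -14, -19, -19) = -1
Maxine picks the child with the highest value: B (value -1).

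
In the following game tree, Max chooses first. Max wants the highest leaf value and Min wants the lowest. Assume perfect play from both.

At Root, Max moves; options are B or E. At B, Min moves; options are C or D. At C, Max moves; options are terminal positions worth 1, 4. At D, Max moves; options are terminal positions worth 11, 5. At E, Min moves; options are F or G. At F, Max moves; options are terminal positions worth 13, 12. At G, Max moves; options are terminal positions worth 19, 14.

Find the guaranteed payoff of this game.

13

C (Max): max(1, 4) = 4
D (Max): max(11, 5) = 11
B (Min): min(4, 11) = 4
F (Max): max(13, 12) = 13
G (Max): max(19, 14) = 19
E (Min): min(13, 19) = 13
Root (Max): max(4, 13) = 13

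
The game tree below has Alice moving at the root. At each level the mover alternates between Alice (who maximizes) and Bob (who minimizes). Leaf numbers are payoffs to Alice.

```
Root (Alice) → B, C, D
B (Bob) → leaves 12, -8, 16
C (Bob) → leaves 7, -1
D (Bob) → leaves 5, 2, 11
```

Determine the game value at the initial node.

2

B (Bob): min(12, -8, 16) = -8
C (Bob): min(7, -1) = -1
D (Bob): min(5, 2, 11) = 2
Root (Alice): max(-8, -1, 2) = 2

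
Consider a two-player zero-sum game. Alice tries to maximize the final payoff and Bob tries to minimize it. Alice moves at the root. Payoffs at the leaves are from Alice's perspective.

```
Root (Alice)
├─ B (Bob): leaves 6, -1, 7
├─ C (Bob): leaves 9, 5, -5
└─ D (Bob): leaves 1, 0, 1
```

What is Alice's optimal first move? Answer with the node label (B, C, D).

D

B (Bob): min(6, -1, 7) = -1
C (Bob): min(9, 5, -5) = -5
D (Bob): min(1, 0, 1) = 0
Root (Alice): max(-1, -5, 0) = 0
Alice picks the child with the highest value: D (value 0).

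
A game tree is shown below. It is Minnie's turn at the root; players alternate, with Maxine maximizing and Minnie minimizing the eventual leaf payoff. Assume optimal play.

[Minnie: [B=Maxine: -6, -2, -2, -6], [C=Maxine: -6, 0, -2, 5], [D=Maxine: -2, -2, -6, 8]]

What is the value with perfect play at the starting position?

B (Maxine): max(-6, -2, -2, -6) = -2
C (Maxine): max(-6, 0, -2, 5) = 5
D (Maxine): max(-2, -2, -6, 8) = 8
Root (Minnie): min(-2, 5, 8) = -2

-2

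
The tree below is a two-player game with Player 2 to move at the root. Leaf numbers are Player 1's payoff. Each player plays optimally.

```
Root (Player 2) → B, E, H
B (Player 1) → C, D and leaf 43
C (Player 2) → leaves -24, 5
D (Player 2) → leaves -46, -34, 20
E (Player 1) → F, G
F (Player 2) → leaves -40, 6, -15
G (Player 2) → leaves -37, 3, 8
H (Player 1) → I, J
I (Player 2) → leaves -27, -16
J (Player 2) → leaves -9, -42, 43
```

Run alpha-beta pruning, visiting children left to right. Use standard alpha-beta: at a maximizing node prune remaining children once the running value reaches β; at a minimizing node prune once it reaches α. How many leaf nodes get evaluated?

12

C [α=-∞,β=+∞]: v=-24
D [α=-24,β=+∞]: v=-46 after child 1 ≤ α → α-cutoff, skip 2
B [α=-∞,β=+∞]: v=43
F [α=-∞,β=43]: v=-40
G [α=-40,β=43]: v=-37
E [α=-∞,β=43]: v=-37
I [α=-∞,β=-37]: v=-27
H [α=-∞,β=-37]: v=-27 after child 1 ≥ β → β-cutoff, skip 1
Root [α=-∞,β=+∞]: v=-37
Leaves evaluated: 12 of 17.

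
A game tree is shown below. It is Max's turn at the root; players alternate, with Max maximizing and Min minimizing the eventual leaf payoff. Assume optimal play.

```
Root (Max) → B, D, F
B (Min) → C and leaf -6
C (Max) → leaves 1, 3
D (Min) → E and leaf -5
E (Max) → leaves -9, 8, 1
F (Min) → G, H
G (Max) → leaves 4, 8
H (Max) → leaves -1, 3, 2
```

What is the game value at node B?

C: max(1, 3) = 3
B: min(3, -6) = -6

-6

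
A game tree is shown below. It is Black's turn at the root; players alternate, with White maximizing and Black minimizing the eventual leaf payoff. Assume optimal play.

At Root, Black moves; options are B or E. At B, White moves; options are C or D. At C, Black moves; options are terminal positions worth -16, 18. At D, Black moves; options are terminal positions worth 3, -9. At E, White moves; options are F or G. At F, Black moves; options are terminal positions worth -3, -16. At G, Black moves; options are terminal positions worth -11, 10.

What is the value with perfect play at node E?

F: min(-3, -16) = -16
G: min(-11, 10) = -11
E: max(-16, -11) = -11

-11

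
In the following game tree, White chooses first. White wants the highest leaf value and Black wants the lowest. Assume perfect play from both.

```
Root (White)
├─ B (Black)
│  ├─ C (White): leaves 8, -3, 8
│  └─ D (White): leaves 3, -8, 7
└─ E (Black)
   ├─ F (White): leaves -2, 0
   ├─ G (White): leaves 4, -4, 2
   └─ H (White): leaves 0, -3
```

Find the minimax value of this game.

7

C (White): max(8, -3, 8) = 8
D (White): max(3, -8, 7) = 7
B (Black): min(8, 7) = 7
F (White): max(-2, 0) = 0
G (White): max(4, -4, 2) = 4
H (White): max(0, -3) = 0
E (Black): min(0, 4, 0) = 0
Root (White): max(7, 0) = 7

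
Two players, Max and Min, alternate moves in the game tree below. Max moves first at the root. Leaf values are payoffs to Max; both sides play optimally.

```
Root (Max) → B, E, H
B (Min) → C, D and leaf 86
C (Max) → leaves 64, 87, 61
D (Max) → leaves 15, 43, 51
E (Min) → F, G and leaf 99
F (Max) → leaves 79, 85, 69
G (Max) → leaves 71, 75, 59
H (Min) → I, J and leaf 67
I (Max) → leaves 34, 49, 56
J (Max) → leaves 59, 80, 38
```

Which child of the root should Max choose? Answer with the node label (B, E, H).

E

C (Max): max(64, 87, 61) = 87
D (Max): max(15, 43, 51) = 51
B (Min): min(87, 51, 86) = 51
F (Max): max(79, 85, 69) = 85
G (Max): max(71, 75, 59) = 75
E (Min): min(85, 75, 99) = 75
I (Max): max(34, 49, 56) = 56
J (Max): max(59, 80, 38) = 80
H (Min): min(56, 80, 67) = 56
Root (Max): max(51, 75, 56) = 75
Max picks the child with the highest value: E (value 75).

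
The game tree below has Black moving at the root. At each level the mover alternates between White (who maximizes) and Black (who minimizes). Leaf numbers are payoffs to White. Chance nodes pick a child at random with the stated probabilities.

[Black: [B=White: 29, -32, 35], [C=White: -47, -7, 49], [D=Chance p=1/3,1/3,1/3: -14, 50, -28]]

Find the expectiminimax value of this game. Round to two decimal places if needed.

2.67

B (White): max(29, -32, 35) = 35
C (White): max(-47, -7, 49) = 49
D (Chance): 1/3·-14 + 1/3·50 + 1/3·-28 = 2.67
Root (Black): min(35, 49, 2.67) = 2.67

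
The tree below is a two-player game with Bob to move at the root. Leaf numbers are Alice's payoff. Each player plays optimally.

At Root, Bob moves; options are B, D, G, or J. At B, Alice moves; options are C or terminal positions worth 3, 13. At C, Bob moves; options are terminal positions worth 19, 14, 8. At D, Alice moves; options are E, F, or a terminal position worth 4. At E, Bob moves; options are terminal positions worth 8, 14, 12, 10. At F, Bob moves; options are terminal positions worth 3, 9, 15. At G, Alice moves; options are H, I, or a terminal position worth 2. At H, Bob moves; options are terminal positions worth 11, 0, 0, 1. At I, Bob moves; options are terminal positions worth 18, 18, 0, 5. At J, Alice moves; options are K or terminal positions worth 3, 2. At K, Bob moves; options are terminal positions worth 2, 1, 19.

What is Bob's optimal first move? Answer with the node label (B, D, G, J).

C (Bob): min(19, 14, 8) = 8
B (Alice): max(8, 3, 13) = 13
E (Bob): min(8, 14, 12, 10) = 8
F (Bob): min(3, 9, 15) = 3
D (Alice): max(8, 3, 4) = 8
H (Bob): min(11, 0, 0, 1) = 0
I (Bob): min(18, 18, 0, 5) = 0
G (Alice): max(0, 0, 2) = 2
K (Bob): min(2, 1, 19) = 1
J (Alice): max(1, 3, 2) = 3
Root (Bob): min(13, 8, 2, 3) = 2
Bob picks the child with the lowest value: G (value 2).

G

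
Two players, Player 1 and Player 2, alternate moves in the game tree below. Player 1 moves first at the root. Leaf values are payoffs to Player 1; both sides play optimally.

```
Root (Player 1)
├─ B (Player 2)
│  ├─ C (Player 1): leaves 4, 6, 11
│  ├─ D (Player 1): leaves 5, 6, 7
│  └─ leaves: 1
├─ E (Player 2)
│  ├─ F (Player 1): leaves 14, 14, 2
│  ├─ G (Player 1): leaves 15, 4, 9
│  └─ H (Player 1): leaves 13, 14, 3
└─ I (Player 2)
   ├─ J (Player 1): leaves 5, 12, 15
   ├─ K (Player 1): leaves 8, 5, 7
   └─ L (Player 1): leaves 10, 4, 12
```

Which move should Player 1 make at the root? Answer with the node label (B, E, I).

E

C (Player 1): max(4, 6, 11) = 11
D (Player 1): max(5, 6, 7) = 7
B (Player 2): min(11, 7, 1) = 1
F (Player 1): max(14, 14, 2) = 14
G (Player 1): max(15, 4, 9) = 15
H (Player 1): max(13, 14, 3) = 14
E (Player 2): min(14, 15, 14) = 14
J (Player 1): max(5, 12, 15) = 15
K (Player 1): max(8, 5, 7) = 8
L (Player 1): max(10, 4, 12) = 12
I (Player 2): min(15, 8, 12) = 8
Root (Player 1): max(1, 14, 8) = 14
Player 1 picks the child with the highest value: E (value 14).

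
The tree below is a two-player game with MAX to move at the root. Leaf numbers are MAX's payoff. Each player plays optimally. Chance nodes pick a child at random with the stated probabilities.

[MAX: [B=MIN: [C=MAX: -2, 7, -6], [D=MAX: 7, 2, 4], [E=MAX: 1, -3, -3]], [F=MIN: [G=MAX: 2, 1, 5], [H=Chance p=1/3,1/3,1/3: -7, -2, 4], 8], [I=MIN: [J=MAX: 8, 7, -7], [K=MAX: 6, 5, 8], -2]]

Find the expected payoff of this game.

C (MAX): max(-2, 7, -6) = 7
D (MAX): max(7, 2, 4) = 7
E (MAX): max(1, -3, -3) = 1
B (MIN): min(7, 7, 1) = 1
G (MAX): max(2, 1, 5) = 5
H (Chance): 1/3·-7 + 1/3·-2 + 1/3·4 = -1.67
F (MIN): min(5, -1.67, 8) = -1.67
J (MAX): max(8, 7, -7) = 8
K (MAX): max(6, 5, 8) = 8
I (MIN): min(8, 8, -2) = -2
Root (MAX): max(1, -1.67, -2) = 1

1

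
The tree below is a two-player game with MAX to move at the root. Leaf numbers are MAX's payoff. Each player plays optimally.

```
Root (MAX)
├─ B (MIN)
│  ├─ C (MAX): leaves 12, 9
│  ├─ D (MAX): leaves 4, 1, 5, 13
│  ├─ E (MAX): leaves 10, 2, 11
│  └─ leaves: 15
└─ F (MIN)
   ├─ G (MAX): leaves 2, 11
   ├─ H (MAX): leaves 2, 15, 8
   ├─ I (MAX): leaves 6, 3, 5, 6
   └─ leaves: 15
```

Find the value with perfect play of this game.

C (MAX): max(12, 9) = 12
D (MAX): max(4, 1, 5, 13) = 13
E (MAX): max(10, 2, 11) = 11
B (MIN): min(12, 13, 11, 15) = 11
G (MAX): max(2, 11) = 11
H (MAX): max(2, 15, 8) = 15
I (MAX): max(6, 3, 5, 6) = 6
F (MIN): min(11, 15, 6, 15) = 6
Root (MAX): max(11, 6) = 11

11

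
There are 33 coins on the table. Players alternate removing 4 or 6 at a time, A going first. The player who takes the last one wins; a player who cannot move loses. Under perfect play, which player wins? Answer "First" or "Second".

Second

i:   0  1  2  3  4  5  6  7  8  9 10 11 12 13 14 15 16 17 18 19 20 21 22 23 24 25 26 27 28 29 30 31 32 33
     L  L  L  L  W  W  W  W  W  W  L  L  L  L  W  W  W  W  W  W  L  L  L  L  W  W  W  W  W  W  L  L  L  L
Position 33 is L, so the second player wins.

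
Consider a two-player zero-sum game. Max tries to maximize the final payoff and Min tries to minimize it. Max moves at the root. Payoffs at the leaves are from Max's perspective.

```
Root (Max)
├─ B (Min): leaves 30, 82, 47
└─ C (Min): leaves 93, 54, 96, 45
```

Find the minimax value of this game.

B (Min): min(30, 82, 47) = 30
C (Min): min(93, 54, 96, 45) = 45
Root (Max): max(30, 45) = 45

45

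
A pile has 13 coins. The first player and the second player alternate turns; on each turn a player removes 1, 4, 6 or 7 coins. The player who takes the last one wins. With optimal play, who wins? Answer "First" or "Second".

Second

i:   0  1  2  3  4  5  6  7  8  9 10 11 12 13
     L  W  L  W  W  L  W  W  W  W  L  W  W  L
Position 13 is L, so the second player wins.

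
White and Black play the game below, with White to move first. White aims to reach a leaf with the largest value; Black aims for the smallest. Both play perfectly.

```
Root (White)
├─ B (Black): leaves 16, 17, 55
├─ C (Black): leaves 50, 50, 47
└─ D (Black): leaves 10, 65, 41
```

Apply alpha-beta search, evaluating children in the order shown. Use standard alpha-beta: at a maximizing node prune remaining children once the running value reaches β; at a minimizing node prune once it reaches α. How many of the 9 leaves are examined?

B [α=-∞,β=+∞]: v=16
C [α=16,β=+∞]: v=47
D [α=47,β=+∞]: v=10 after child 1 ≤ α → α-cutoff, skip 2
Root [α=-∞,β=+∞]: v=47
Leaves evaluated: 7 of 9.

7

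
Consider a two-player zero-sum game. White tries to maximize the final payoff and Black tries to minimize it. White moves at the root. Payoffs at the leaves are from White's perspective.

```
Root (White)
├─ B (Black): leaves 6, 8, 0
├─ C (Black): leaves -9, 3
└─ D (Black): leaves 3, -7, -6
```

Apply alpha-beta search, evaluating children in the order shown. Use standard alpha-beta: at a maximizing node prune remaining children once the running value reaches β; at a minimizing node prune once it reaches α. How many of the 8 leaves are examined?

B [α=-∞,β=+∞]: v=0
C [α=0,β=+∞]: v=-9 after child 1 ≤ α → α-cutoff, skip 1
D [α=0,β=+∞]: v=-7 after child 2 ≤ α → α-cutoff, skip 1
Root [α=-∞,β=+∞]: v=0
Leaves evaluated: 6 of 8.

6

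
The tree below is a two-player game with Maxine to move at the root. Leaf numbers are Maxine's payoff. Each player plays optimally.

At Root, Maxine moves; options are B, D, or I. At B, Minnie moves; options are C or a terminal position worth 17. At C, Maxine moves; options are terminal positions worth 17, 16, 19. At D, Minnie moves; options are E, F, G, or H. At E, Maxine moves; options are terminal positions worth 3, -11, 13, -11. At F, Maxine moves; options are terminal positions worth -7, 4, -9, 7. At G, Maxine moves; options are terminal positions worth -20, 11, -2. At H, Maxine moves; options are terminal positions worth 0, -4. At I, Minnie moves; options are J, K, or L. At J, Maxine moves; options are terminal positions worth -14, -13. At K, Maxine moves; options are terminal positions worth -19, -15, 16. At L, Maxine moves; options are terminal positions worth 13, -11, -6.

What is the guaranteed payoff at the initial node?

C (Maxine): max(17, 16, 19) = 19
B (Minnie): min(19, 17) = 17
E (Maxine): max(3, -11, 13, -11) = 13
F (Maxine): max(-7, 4, -9, 7) = 7
G (Maxine): max(-20, 11, -2) = 11
H (Maxine): max(0, -4) = 0
D (Minnie): min(13, 7, 11, 0) = 0
J (Maxine): max(-14, -13) = -13
K (Maxine): max(-19, -15, 16) = 16
L (Maxine): max(13, -11, -6) = 13
I (Minnie): min(-13, 16, 13) = -13
Root (Maxine): max(17, 0, -13) = 17

17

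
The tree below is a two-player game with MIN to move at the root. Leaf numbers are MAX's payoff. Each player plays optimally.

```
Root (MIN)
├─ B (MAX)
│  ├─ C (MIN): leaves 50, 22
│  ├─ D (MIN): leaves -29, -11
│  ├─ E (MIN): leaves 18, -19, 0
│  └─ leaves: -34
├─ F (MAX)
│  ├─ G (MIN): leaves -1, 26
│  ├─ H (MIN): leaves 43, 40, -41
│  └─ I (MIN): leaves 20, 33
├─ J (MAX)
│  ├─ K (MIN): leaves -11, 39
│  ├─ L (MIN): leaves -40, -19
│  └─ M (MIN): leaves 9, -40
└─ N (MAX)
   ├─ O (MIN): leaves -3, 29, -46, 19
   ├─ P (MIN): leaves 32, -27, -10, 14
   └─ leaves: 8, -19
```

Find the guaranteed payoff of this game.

-11

C (MIN): min(50, 22) = 22
D (MIN): min(-29, -11) = -29
E (MIN): min(18, -19, 0) = -19
B (MAX): max(22, -29, -19, -34) = 22
G (MIN): min(-1, 26) = -1
H (MIN): min(43, 40, -41) = -41
I (MIN): min(20, 33) = 20
F (MAX): max(-1, -41, 20) = 20
K (MIN): min(-11, 39) = -11
L (MIN): min(-40, -19) = -40
M (MIN): min(9, -40) = -40
J (MAX): max(-11, -40, -40) = -11
O (MIN): min(-3, 29, -46, 19) = -46
P (MIN): min(32, -27, -10, 14) = -27
N (MAX): max(-46, -27, 8, -19) = 8
Root (MIN): min(22, 20, -11, 8) = -11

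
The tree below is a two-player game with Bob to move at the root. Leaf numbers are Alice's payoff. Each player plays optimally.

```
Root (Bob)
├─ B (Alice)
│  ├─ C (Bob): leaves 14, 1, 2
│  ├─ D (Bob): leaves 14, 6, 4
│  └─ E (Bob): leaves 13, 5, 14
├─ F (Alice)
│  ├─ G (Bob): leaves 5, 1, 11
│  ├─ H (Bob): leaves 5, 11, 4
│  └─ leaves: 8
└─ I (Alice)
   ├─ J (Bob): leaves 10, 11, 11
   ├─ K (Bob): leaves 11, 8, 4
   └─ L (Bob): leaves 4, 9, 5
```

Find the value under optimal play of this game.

C (Bob): min(14, 1, 2) = 1
D (Bob): min(14, 6, 4) = 4
E (Bob): min(13, 5, 14) = 5
B (Alice): max(1, 4, 5) = 5
G (Bob): min(5, 1, 11) = 1
H (Bob): min(5, 11, 4) = 4
F (Alice): max(1, 4, 8) = 8
J (Bob): min(10, 11, 11) = 10
K (Bob): min(11, 8, 4) = 4
L (Bob): min(4, 9, 5) = 4
I (Alice): max(10, 4, 4) = 10
Root (Bob): min(5, 8, 10) = 5

5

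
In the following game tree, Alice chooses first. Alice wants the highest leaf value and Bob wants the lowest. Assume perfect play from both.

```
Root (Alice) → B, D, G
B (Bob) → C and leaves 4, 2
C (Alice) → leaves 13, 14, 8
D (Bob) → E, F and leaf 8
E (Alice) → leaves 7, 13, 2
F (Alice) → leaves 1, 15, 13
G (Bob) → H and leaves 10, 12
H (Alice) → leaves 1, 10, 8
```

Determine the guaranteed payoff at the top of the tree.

C (Alice): max(13, 14, 8) = 14
B (Bob): min(14, 4, 2) = 2
E (Alice): max(7, 13, 2) = 13
F (Alice): max(1, 15, 13) = 15
D (Bob): min(13, 15, 8) = 8
H (Alice): max(1, 10, 8) = 10
G (Bob): min(10, 10, 12) = 10
Root (Alice): max(2, 8, 10) = 10

10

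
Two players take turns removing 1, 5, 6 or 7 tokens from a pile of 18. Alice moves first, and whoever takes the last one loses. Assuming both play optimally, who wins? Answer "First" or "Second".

Compute winning (W) and losing (L) positions by backward induction:
i:   0  1  2  3  4  5  6  7  8  9 10 11 12 13 14 15 16 17 18
     W  L  W  L  W  L  W  W  W  W  W  W  W  L  W  L  W  L  W
Position 18 is W, so the first player wins.

First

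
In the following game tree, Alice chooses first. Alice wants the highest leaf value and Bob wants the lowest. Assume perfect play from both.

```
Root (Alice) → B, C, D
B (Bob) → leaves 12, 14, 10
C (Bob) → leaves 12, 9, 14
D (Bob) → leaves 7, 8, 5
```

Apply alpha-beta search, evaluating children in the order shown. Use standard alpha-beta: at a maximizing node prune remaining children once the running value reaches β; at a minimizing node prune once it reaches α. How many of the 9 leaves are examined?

6

B [α=-∞,β=+∞]: v=10
C [α=10,β=+∞]: v=9 after child 2 ≤ α → α-cutoff, skip 1
D [α=10,β=+∞]: v=7 after child 1 ≤ α → α-cutoff, skip 2
Root [α=-∞,β=+∞]: v=10
Leaves evaluated: 6 of 9.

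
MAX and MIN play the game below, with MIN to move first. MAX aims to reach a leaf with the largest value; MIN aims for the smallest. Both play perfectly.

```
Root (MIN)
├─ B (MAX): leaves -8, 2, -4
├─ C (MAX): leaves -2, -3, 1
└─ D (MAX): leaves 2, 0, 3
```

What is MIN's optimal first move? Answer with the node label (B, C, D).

C

B (MAX): max(-8, 2, -4) = 2
C (MAX): max(-2, -3, 1) = 1
D (MAX): max(2, 0, 3) = 3
Root (MIN): min(2, 1, 3) = 1
MIN picks the child with the lowest value: C (value 1).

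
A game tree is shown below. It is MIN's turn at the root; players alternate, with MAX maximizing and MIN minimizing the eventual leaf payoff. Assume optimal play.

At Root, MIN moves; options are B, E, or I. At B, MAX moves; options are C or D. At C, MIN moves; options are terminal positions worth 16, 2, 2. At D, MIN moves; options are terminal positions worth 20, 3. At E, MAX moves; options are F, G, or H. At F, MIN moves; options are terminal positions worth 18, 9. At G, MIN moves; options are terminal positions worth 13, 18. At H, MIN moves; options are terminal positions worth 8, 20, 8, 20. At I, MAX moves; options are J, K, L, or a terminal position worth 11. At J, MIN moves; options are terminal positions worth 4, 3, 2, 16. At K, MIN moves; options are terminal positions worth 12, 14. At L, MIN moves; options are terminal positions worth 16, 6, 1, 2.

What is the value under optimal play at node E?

13

F: min(18, 9) = 9
G: min(13, 18) = 13
H: min(8, 20, 8, 20) = 8
E: max(9, 13, 8) = 13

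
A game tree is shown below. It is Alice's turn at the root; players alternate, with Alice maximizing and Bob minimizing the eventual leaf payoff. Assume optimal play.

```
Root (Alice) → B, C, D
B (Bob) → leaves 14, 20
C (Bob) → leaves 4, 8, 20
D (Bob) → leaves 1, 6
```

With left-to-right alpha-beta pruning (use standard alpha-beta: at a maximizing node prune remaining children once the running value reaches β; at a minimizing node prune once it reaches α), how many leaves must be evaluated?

4

B [α=-∞,β=+∞]: v=14
C [α=14,β=+∞]: v=4 after child 1 ≤ α → α-cutoff, skip 2
D [α=14,β=+∞]: v=1 after child 1 ≤ α → α-cutoff, skip 1
Root [α=-∞,β=+∞]: v=14
Leaves evaluated: 4 of 7.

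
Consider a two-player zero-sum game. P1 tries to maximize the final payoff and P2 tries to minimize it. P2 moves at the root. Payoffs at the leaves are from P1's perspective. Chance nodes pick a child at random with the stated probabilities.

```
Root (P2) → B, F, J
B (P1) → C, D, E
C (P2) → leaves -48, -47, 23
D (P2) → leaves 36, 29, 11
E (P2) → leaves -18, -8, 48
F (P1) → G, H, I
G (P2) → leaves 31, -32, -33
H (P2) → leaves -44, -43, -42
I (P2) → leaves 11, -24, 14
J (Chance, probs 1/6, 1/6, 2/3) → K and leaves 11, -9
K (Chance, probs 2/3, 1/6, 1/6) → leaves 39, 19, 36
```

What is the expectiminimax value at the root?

C (P2): min(-48, -47, 23) = -48
D (P2): min(36, 29, 11) = 11
E (P2): min(-18, -8, 48) = -18
B (P1): max(-48, 11, -18) = 11
G (P2): min(31, -32, -33) = -33
H (P2): min(-44, -43, -42) = -44
I (P2): min(11, -24, 14) = -24
F (P1): max(-33, -44, -24) = -24
K (Chance): 2/3·39 + 1/6·19 + 1/6·36 = 35.17
J (Chance): 1/6·35.17 + 1/6·11 + 2/3·-9 = 1.69
Root (P2): min(11, -24, 1.69) = -24

-24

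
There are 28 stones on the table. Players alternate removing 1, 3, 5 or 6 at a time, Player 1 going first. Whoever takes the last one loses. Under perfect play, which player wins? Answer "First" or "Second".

W/L table (W = player to move can force a win):
i:   0  1  2  3  4  5  6  7  8  9 10 11 12 13 14 15 16 17 18 19 20 21 22 23 24 25 26 27 28
     W  L  W  L  W  L  W  W  W  W  W  W  L  W  L  W  L  W  W  W  W  W  W  L  W  L  W  L  W
Position 28 is W, so the first player wins.

First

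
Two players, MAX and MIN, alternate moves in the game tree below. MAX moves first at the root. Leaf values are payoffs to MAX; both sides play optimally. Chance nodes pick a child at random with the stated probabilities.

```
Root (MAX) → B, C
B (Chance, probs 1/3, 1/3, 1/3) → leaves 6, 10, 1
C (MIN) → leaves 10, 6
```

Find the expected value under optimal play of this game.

B (Chance): 1/3·6 + 1/3·10 + 1/3·1 = 5.67
C (MIN): min(10, 6) = 6
Root (MAX): max(5.67, 6) = 6

6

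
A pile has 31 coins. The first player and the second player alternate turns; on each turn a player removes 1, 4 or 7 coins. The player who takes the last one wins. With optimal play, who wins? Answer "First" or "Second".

First

i:   0  1  2  3  4  5  6  7  8  9 10 11 12 13 14 15 16 17 18 19 20 21 22 23 24 25 26 27 28 29 30 31
     L  W  L  W  W  L  W  W  L  W  L  W  W  L  W  W  L  W  L  W  W  L  W  W  L  W  L  W  W  L  W  W
Position 31 is W, so the first player wins.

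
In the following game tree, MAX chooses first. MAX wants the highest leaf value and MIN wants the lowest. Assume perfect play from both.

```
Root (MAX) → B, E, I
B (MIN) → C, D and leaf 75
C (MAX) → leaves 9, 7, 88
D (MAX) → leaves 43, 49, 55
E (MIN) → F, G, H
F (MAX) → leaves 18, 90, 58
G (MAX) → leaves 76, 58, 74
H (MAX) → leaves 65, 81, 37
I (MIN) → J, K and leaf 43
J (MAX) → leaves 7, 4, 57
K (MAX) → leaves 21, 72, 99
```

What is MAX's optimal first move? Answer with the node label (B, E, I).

C (MAX): max(9, 7, 88) = 88
D (MAX): max(43, 49, 55) = 55
B (MIN): min(88, 55, 75) = 55
F (MAX): max(18, 90, 58) = 90
G (MAX): max(76, 58, 74) = 76
H (MAX): max(65, 81, 37) = 81
E (MIN): min(90, 76, 81) = 76
J (MAX): max(7, 4, 57) = 57
K (MAX): max(21, 72, 99) = 99
I (MIN): min(57, 99, 43) = 43
Root (MAX): max(55, 76, 43) = 76
MAX picks the child with the highest value: E (value 76).

E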